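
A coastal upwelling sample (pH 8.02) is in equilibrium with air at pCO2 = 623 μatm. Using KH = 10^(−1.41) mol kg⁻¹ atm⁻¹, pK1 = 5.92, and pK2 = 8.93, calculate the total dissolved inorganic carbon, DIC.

DIC = 3.45 mmol/kg

[CO2*] = KH · pCO2 = 10^(−1.41) × 623×10^-6 = 2.424×10^-5 mol/kg
α₀ = 1/(1 + K1/[H⁺] + K1K2/[H⁺]²) = 1/(1 + 10^+2.10 + 10^+1.19) = 0.007023
DIC = [CO2*]/α₀ = 2.424×10^-5 / 0.007023 = 3.45 mmol/kg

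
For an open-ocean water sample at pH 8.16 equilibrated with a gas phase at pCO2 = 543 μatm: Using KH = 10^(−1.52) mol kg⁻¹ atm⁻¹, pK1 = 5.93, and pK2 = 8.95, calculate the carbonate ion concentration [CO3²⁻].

[CO3²⁻] = 0.452 mmol/kg

[CO2*] = KH · pCO2 = 10^(−1.52) × 543×10^-6 = 1.640×10^-5 mol/kg
α₀ = 1/(1 + K1/[H⁺] + K1K2/[H⁺]²) = 1/(1 + 10^+2.23 + 10^+1.44) = 0.005041
DIC = [CO2*]/α₀ = 1.640×10^-5 / 0.005041 = 3.253 mmol/kg
[CO3²⁻] = α₂·DIC; α₂ = 0.1388, so [CO3²⁻] = 0.1388 × 3.253 = 0.452 mmol/kg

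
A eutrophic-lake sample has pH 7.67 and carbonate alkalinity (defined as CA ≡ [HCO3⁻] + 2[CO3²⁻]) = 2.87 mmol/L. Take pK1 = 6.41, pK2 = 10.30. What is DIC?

DIC = 3.02 mmol/L

CA = [HCO3⁻] + 2[CO3²⁻] = (α₁ + 2α₂)·DIC
At pH 7.67: [H⁺]/K1 = 10^-1.26 = 0.054954, K2/[H⁺] = 10^-2.63 = 0.0023442
α₁ = 1/(1 + 0.054954 + 0.0023442) = 1/1.0573 = 0.9458; α₂ = α₁·K2/[H⁺] = 0.002217
α₁ + 2α₂ = 0.9502
DIC = CA / (α₁ + 2α₂) = 2.87 / 0.9502 = 3.02 mmol/L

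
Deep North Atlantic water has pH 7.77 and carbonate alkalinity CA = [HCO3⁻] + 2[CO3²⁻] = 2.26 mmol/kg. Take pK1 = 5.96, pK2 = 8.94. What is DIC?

CA = [HCO3⁻] + 2[CO3²⁻] = (α₁ + 2α₂)·DIC
At pH 7.77: [H⁺]/K1 = 10^-1.81 = 0.015488, K2/[H⁺] = 10^-1.17 = 0.067608
α₁ = 1/(1 + 0.015488 + 0.067608) = 1/1.0831 = 0.9233; α₂ = α₁·K2/[H⁺] = 0.06242
α₁ + 2α₂ = 1.0481
DIC = CA / (α₁ + 2α₂) = 2.26 / 1.0481 = 2.16 mmol/kg

DIC = 2.16 mmol/kg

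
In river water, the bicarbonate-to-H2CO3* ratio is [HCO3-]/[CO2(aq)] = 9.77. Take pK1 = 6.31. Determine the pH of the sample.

From K1 = [H⁺][HCO3-]/[CO2(aq)]:  pH = pK1 + log₁₀([HCO3-]/[CO2(aq)])
log₁₀(9.77) = +0.990
pH = 6.31 + (+0.990) = 7.30

pH = 7.30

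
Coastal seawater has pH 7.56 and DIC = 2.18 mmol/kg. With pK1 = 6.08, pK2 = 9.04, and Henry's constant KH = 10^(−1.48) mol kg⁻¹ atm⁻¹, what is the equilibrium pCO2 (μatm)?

α₀ = 1 / (1 + K1/[H⁺] + K1K2/[H⁺]²) = 1 / (1 + 10^+1.48 + 10^+0.00)
   = 1 / (1 + 30.200 + 1.0000) = 1/32.200 = 0.03106
[CO2*] = α₀ × DIC = 0.03106 × 2.18 = 0.06770 mmol/kg
pCO2 = [CO2*]/KH = 6.770×10^-5 / 3.311×10^-2 = 2040 μatm

pCO2 = 2040 μatm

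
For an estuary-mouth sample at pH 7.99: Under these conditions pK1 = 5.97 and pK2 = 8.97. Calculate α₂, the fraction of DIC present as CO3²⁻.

α₂ = 0.0940

α₂ = 1 / (1 + [H⁺]/K2 + [H⁺]²/(K1K2)) = 1 / (1 + 10^+0.98 + 10^-1.04)
   = 1 / (1 + 9.5499 + 0.091201) = 1/10.641 = 0.09398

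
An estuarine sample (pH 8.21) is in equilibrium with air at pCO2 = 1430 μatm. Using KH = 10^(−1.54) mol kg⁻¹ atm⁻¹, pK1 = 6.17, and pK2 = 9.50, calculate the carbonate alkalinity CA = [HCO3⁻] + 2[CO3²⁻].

[CO2*] = KH · pCO2 = 10^(−1.54) × 1430×10^-6 = 4.124×10^-5 mol/kg
α₀ = 1/(1 + K1/[H⁺] + K1K2/[H⁺]²) = 1/(1 + 10^+2.04 + 10^+0.75) = 0.008601
DIC = [CO2*]/α₀ = 4.124×10^-5 / 0.008601 = 4.795 mmol/kg
CA = (α₁ + 2α₂)·DIC = (0.9430 + 2×0.04836) × 4.795 = 4.99 mmol/kg

CA = 4.99 mmol/kg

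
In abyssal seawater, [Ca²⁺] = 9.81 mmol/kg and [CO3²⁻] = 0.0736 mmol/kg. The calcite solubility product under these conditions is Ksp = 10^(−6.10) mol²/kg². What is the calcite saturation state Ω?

Ω = 0.909

Ksp = 10^(−6.10) = 7.943×10^-7
Ω = [Ca²⁺][CO3²⁻]/Ksp = (9.81×10^-3)(0.0736×10^-3) / 7.943×10^-7 = 0.909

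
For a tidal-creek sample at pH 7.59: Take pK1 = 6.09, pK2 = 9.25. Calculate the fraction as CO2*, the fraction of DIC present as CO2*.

α₀ = 1 / (1 + K1/[H⁺] + K1K2/[H⁺]²) = 1 / (1 + 10^+1.50 + 10^-0.16)
   = 1 / (1 + 31.623 + 0.69183) = 1/33.315 = 0.03002

α₀ = 0.0300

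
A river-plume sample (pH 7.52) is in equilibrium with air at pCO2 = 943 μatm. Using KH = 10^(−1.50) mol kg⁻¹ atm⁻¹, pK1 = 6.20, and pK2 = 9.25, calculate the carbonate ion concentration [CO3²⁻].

[CO3²⁻] = 11.6 μmol/kg

[CO2*] = KH · pCO2 = 10^(−1.50) × 943×10^-6 = 2.982×10^-5 mol/kg
α₀ = 1/(1 + K1/[H⁺] + K1K2/[H⁺]²) = 1/(1 + 10^+1.32 + 10^-0.41) = 0.04488
DIC = [CO2*]/α₀ = 2.982×10^-5 / 0.04488 = 0.6645 mmol/kg
[CO3²⁻] = α₂·DIC; α₂ = 0.01746, so [CO3²⁻] = 0.01746 × 0.6645 = 0.0116 mmol/kg = 11.6 μmol/kg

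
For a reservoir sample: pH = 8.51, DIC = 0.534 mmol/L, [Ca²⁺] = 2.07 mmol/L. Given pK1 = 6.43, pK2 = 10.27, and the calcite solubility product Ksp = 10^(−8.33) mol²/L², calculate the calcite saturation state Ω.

α₂ = 1 / (1 + [H⁺]/K2 + [H⁺]²/(K1K2)) = 1 / (1 + 10^+1.76 + 10^-0.32)
   = 1 / (1 + 57.544 + 0.47863) = 1/59.023 = 0.01694
[CO3²⁻] = α₂ × DIC = 0.01694 × 0.534 = 0.009047 mmol/L = 9.047 μmol/L
Ksp = 10^(−8.33) = 4.677×10^-9
Ω = [Ca²⁺][CO3²⁻]/Ksp = (2.07×10^-3)(9.047×10^-6) / 4.677×10^-9 = 4.00

Ω = 4.00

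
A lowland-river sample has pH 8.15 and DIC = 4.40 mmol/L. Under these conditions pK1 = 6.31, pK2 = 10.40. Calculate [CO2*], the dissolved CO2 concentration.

[CO2*] = 0.0623 mmol/L

α₀ = 1 / (1 + K1/[H⁺] + K1K2/[H⁺]²) = 1 / (1 + 10^+1.84 + 10^-0.41)
   = 1 / (1 + 69.183 + 0.38905) = 1/70.572 = 0.01417
[CO2*] = α₀ × DIC = 0.01417 × 4.40 = 0.0623 mmol/L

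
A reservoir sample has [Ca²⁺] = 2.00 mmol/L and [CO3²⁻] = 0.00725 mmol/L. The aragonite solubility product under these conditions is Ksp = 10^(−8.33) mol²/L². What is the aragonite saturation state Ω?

Ksp = 10^(−8.33) = 4.677×10^-9
Ω = [Ca²⁺][CO3²⁻]/Ksp = (2.00×10^-3)(0.00725×10^-3) / 4.677×10^-9 = 3.10

Ω = 3.10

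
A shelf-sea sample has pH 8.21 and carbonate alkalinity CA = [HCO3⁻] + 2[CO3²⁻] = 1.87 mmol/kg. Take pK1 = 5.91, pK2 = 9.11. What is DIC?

CA = [HCO3⁻] + 2[CO3²⁻] = (α₁ + 2α₂)·DIC
At pH 8.21: [H⁺]/K1 = 10^-2.30 = 0.0050119, K2/[H⁺] = 10^-0.90 = 0.12589
α₁ = 1/(1 + 0.0050119 + 0.12589) = 1/1.1309 = 0.8842; α₂ = α₁·K2/[H⁺] = 0.1113
α₁ + 2α₂ = 1.1069
DIC = CA / (α₁ + 2α₂) = 1.87 / 1.1069 = 1.69 mmol/kg

DIC = 1.69 mmol/kg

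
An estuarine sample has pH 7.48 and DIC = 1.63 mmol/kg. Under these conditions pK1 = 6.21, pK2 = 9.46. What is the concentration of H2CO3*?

[CO2*] = 0.0823 mmol/kg

α₀ = 1 / (1 + K1/[H⁺] + K1K2/[H⁺]²) = 1 / (1 + 10^+1.27 + 10^-0.71)
   = 1 / (1 + 18.621 + 0.19498) = 1/19.816 = 0.05046
[CO2*] = α₀ × DIC = 0.05046 × 1.63 = 0.0823 mmol/kg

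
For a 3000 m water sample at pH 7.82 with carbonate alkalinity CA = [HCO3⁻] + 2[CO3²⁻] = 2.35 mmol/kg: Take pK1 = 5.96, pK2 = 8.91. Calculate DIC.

CA = [HCO3⁻] + 2[CO3²⁻] = (α₁ + 2α₂)·DIC
At pH 7.82: [H⁺]/K1 = 10^-1.86 = 0.013804, K2/[H⁺] = 10^-1.09 = 0.081283
α₁ = 1/(1 + 0.013804 + 0.081283) = 1/1.0951 = 0.9132; α₂ = α₁·K2/[H⁺] = 0.07423
α₁ + 2α₂ = 1.0616
DIC = CA / (α₁ + 2α₂) = 2.35 / 1.0616 = 2.21 mmol/kg

DIC = 2.21 mmol/kg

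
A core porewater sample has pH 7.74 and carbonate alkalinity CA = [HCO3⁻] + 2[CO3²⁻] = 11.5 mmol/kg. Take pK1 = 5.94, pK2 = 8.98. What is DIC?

CA = [HCO3⁻] + 2[CO3²⁻] = (α₁ + 2α₂)·DIC
At pH 7.74: [H⁺]/K1 = 10^-1.80 = 0.015849, K2/[H⁺] = 10^-1.24 = 0.057544
α₁ = 1/(1 + 0.015849 + 0.057544) = 1/1.0734 = 0.9316; α₂ = α₁·K2/[H⁺] = 0.05361
α₁ + 2α₂ = 1.0388
DIC = CA / (α₁ + 2α₂) = 11.5 / 1.0388 = 11.1 mmol/kg

DIC = 11.1 mmol/kg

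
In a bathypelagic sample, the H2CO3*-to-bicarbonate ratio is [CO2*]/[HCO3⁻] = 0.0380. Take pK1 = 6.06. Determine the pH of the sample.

From K1 = [H⁺][HCO3⁻]/[CO2*]:  pH = pK1 − log₁₀([CO2*]/[HCO3⁻])
log₁₀(0.0380) = -1.420
pH = 6.06 − (-1.420) = 7.48

pH = 7.48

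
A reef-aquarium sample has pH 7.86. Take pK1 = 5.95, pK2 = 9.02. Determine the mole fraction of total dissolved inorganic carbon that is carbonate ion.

α₂ = 1 / (1 + [H⁺]/K2 + [H⁺]²/(K1K2)) = 1 / (1 + 10^+1.16 + 10^-0.75)
   = 1 / (1 + 14.454 + 0.17783) = 1/15.632 = 0.06397

α₂ = 0.0640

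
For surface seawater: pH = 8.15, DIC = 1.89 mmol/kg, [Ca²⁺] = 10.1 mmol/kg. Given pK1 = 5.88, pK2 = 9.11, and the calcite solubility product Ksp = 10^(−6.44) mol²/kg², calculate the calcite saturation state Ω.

α₂ = 1 / (1 + [H⁺]/K2 + [H⁺]²/(K1K2)) = 1 / (1 + 10^+0.96 + 10^-1.31)
   = 1 / (1 + 9.1201 + 0.048978) = 1/10.169 = 0.09834
[CO3²⁻] = α₂ × DIC = 0.09834 × 1.89 = 0.1859 mmol/kg
Ksp = 10^(−6.44) = 3.631×10^-7
Ω = [Ca²⁺][CO3²⁻]/Ksp = (10.1×10^-3)(1.859×10^-4) / 3.631×10^-7 = 5.17

Ω = 5.17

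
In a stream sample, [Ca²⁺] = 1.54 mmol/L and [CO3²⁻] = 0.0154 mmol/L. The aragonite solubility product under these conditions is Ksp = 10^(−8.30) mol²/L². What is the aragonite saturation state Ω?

Ω = 4.73

Ksp = 10^(−8.30) = 5.012×10^-9
Ω = [Ca²⁺][CO3²⁻]/Ksp = (1.54×10^-3)(0.0154×10^-3) / 5.012×10^-9 = 4.73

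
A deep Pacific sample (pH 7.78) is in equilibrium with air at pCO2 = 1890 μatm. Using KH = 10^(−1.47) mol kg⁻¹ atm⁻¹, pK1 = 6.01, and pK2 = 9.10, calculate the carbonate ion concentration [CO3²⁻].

[CO2*] = KH · pCO2 = 10^(−1.47) × 1890×10^-6 = 6.404×10^-5 mol/kg
α₀ = 1/(1 + K1/[H⁺] + K1K2/[H⁺]²) = 1/(1 + 10^+1.77 + 10^+0.45) = 0.01595
DIC = [CO2*]/α₀ = 6.404×10^-5 / 0.01595 = 4.016 mmol/kg
[CO3²⁻] = α₂·DIC; α₂ = 0.04495, so [CO3²⁻] = 0.04495 × 4.016 = 0.180 mmol/kg

[CO3²⁻] = 0.180 mmol/kg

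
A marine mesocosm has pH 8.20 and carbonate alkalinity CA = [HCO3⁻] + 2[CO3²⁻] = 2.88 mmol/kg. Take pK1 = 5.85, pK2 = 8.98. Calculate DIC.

DIC = 2.53 mmol/kg

CA = [HCO3⁻] + 2[CO3²⁻] = (α₁ + 2α₂)·DIC
At pH 8.20: [H⁺]/K1 = 10^-2.35 = 0.0044668, K2/[H⁺] = 10^-0.78 = 0.16596
α₁ = 1/(1 + 0.0044668 + 0.16596) = 1/1.1704 = 0.8544; α₂ = α₁·K2/[H⁺] = 0.1418
α₁ + 2α₂ = 1.1380
DIC = CA / (α₁ + 2α₂) = 2.88 / 1.1380 = 2.53 mmol/kg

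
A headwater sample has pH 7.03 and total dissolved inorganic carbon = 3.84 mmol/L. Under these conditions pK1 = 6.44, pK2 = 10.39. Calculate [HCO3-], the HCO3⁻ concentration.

α₁ = 1 / (1 + [H⁺]/K1 + K2/[H⁺]) = 1 / (1 + 10^-0.59 + 10^-3.36)
   = 1 / (1 + 0.25704 + 0.00043652) = 1/1.2575 = 0.7952
[HCO3⁻] = α₁ × DIC = 0.7952 × 3.84 = 3.05 mmol/L

[HCO3⁻] = 3.05 mmol/L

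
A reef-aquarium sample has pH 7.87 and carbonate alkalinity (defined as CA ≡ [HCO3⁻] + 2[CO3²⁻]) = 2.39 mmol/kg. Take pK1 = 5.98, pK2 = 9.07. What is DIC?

DIC = 2.28 mmol/kg

CA = [HCO3⁻] + 2[CO3²⁻] = (α₁ + 2α₂)·DIC
At pH 7.87: [H⁺]/K1 = 10^-1.89 = 0.012882, K2/[H⁺] = 10^-1.20 = 0.063096
α₁ = 1/(1 + 0.012882 + 0.063096) = 1/1.0760 = 0.9294; α₂ = α₁·K2/[H⁺] = 0.05864
α₁ + 2α₂ = 1.0467
DIC = CA / (α₁ + 2α₂) = 2.39 / 1.0467 = 2.28 mmol/kg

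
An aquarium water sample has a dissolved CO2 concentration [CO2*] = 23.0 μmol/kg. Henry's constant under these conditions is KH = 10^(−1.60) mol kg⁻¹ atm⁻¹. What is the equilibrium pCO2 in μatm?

pCO2 = 916 μatm

KH = 10^(−1.60) = 2.512×10^-2 mol kg⁻¹ atm⁻¹
pCO2 = [CO2*]/KH = 23.0×10^-6 / 2.512×10^-2 = 9.16×10^-4 atm = 916 μatm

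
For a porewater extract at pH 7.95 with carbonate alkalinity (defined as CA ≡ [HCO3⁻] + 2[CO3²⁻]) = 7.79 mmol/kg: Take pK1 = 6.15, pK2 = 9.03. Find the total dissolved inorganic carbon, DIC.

CA = [HCO3⁻] + 2[CO3²⁻] = (α₁ + 2α₂)·DIC
At pH 7.95: [H⁺]/K1 = 10^-1.80 = 0.015849, K2/[H⁺] = 10^-1.08 = 0.083176
α₁ = 1/(1 + 0.015849 + 0.083176) = 1/1.0990 = 0.9099; α₂ = α₁·K2/[H⁺] = 0.07568
α₁ + 2α₂ = 1.0613
DIC = CA / (α₁ + 2α₂) = 7.79 / 1.0613 = 7.34 mmol/kg

DIC = 7.34 mmol/kg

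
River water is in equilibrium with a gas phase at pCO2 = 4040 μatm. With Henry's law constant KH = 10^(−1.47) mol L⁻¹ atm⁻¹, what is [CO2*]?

[CO2*] = 137 μmol/L

KH = 10^(−1.47) = 3.388×10^-2 mol L⁻¹ atm⁻¹
[CO2*] = KH · pCO2 = 3.388×10^-2 × 4040×10^-6 atm = 1.37×10^-4 mol/L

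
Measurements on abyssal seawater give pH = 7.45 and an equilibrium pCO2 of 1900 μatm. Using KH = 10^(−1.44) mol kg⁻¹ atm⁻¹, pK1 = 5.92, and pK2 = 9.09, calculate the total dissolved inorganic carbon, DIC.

DIC = 2.46 mmol/kg

[CO2*] = KH · pCO2 = 10^(−1.44) × 1900×10^-6 = 6.898×10^-5 mol/kg
α₀ = 1/(1 + K1/[H⁺] + K1K2/[H⁺]²) = 1/(1 + 10^+1.53 + 10^-0.11) = 0.02804
DIC = [CO2*]/α₀ = 6.898×10^-5 / 0.02804 = 2.46 mmol/kg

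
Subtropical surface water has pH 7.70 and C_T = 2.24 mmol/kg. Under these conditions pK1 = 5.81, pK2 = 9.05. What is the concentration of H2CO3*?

α₀ = 1 / (1 + K1/[H⁺] + K1K2/[H⁺]²) = 1 / (1 + 10^+1.89 + 10^+0.54)
   = 1 / (1 + 77.625 + 3.4674) = 1/82.092 = 0.01218
[CO2*] = α₀ × DIC = 0.01218 × 2.24 = 0.0273 mmol/kg

[CO2*] = 0.0273 mmol/kg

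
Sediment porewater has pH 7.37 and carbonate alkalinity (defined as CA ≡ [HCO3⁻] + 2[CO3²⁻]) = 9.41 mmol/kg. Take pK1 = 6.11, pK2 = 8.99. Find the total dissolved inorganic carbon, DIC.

CA = [HCO3⁻] + 2[CO3²⁻] = (α₁ + 2α₂)·DIC
At pH 7.37: [H⁺]/K1 = 10^-1.26 = 0.054954, K2/[H⁺] = 10^-1.62 = 0.023988
α₁ = 1/(1 + 0.054954 + 0.023988) = 1/1.0789 = 0.9268; α₂ = α₁·K2/[H⁺] = 0.02223
α₁ + 2α₂ = 0.9713
DIC = CA / (α₁ + 2α₂) = 9.41 / 0.9713 = 9.69 mmol/kg

DIC = 9.69 mmol/kg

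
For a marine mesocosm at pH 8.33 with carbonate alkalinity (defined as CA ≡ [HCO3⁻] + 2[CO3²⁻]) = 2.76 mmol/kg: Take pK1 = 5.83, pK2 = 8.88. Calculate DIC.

DIC = 2.27 mmol/kg

CA = [HCO3⁻] + 2[CO3²⁻] = (α₁ + 2α₂)·DIC
At pH 8.33: [H⁺]/K1 = 10^-2.50 = 0.0031623, K2/[H⁺] = 10^-0.55 = 0.28184
α₁ = 1/(1 + 0.0031623 + 0.28184) = 1/1.2850 = 0.7782; α₂ = α₁·K2/[H⁺] = 0.2193
α₁ + 2α₂ = 1.2169
DIC = CA / (α₁ + 2α₂) = 2.76 / 1.2169 = 2.27 mmol/kg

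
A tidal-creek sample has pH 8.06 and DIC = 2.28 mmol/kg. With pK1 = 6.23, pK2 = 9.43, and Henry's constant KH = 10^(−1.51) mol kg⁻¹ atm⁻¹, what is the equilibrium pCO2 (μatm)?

α₀ = 1 / (1 + K1/[H⁺] + K1K2/[H⁺]²) = 1 / (1 + 10^+1.83 + 10^+0.46)
   = 1 / (1 + 67.608 + 2.8840) = 1/71.492 = 0.01399
[CO2*] = α₀ × DIC = 0.01399 × 2.28 = 0.03189 mmol/kg
pCO2 = [CO2*]/KH = 3.189×10^-5 / 3.090×10^-2 = 1030 μatm

pCO2 = 1030 μatm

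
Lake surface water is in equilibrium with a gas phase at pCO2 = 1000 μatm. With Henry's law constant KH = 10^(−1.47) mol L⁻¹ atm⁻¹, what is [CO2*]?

[CO2*] = 33.9 μmol/L

KH = 10^(−1.47) = 3.388×10^-2 mol L⁻¹ atm⁻¹
[CO2*] = KH · pCO2 = 3.388×10^-2 × 1000×10^-6 atm = 3.39×10^-5 mol/L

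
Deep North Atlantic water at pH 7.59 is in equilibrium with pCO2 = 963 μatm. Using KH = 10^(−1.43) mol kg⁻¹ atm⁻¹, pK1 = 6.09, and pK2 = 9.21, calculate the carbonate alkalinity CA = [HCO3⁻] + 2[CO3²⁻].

CA = 1.19 mmol/kg

[CO2*] = KH · pCO2 = 10^(−1.43) × 963×10^-6 = 3.578×10^-5 mol/kg
α₀ = 1/(1 + K1/[H⁺] + K1K2/[H⁺]²) = 1/(1 + 10^+1.50 + 10^-0.12) = 0.02996
DIC = [CO2*]/α₀ = 3.578×10^-5 / 0.02996 = 1.194 mmol/kg
CA = (α₁ + 2α₂)·DIC = (0.9473 + 2×0.02272) × 1.194 = 1.19 mmol/kg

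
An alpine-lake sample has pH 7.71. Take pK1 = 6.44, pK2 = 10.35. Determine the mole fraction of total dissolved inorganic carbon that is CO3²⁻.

α₂ = 1 / (1 + [H⁺]/K2 + [H⁺]²/(K1K2)) = 1 / (1 + 10^+2.64 + 10^+1.37)
   = 1 / (1 + 436.52 + 23.442) = 1/460.96 = 0.002169

α₂ = 0.00217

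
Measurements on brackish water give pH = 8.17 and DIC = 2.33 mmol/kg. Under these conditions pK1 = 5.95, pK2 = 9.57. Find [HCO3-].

[HCO3⁻] = 2.23 mmol/kg

α₁ = 1 / (1 + [H⁺]/K1 + K2/[H⁺]) = 1 / (1 + 10^-2.22 + 10^-1.40)
   = 1 / (1 + 0.0060256 + 0.039811) = 1/1.0458 = 0.9562
[HCO3⁻] = α₁ × DIC = 0.9562 × 2.33 = 2.23 mmol/kg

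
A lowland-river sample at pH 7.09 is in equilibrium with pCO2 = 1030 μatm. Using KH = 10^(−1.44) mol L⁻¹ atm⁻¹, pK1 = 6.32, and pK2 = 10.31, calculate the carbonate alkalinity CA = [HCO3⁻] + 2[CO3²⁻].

CA = 0.220 mmol/L

[CO2*] = KH · pCO2 = 10^(−1.44) × 1030×10^-6 = 3.740×10^-5 mol/L
α₀ = 1/(1 + K1/[H⁺] + K1K2/[H⁺]²) = 1/(1 + 10^+0.77 + 10^-2.45) = 0.1451
DIC = [CO2*]/α₀ = 3.740×10^-5 / 0.1451 = 0.2577 mmol/L
CA = (α₁ + 2α₂)·DIC = (0.8544 + 2×0.0005148) × 0.2577 = 0.220 mmol/L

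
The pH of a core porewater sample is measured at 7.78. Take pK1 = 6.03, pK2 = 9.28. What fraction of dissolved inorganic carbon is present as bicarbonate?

α₁ = 0.953

α₁ = 1 / (1 + [H⁺]/K1 + K2/[H⁺]) = 1 / (1 + 10^-1.75 + 10^-1.50)
   = 1 / (1 + 0.017783 + 0.031623) = 1/1.0494 = 0.9529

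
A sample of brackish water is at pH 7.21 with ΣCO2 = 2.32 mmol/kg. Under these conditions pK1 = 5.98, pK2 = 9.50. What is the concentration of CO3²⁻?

α₂ = 1 / (1 + [H⁺]/K2 + [H⁺]²/(K1K2)) = 1 / (1 + 10^+2.29 + 10^+1.06)
   = 1 / (1 + 194.98 + 11.482) = 1/207.47 = 0.004820
[CO3²⁻] = α₂ × DIC = 0.004820 × 2.32 = 0.0112 mmol/kg = 11.2 μmol/kg

[CO3²⁻] = 11.2 μmol/kg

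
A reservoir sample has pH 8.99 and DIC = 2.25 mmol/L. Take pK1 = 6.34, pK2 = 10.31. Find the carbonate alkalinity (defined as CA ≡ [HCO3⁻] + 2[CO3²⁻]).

CA = [HCO3⁻] + 2[CO3²⁻] = (α₁ + 2α₂)·DIC
At pH 8.99: [H⁺]/K1 = 10^-2.65 = 0.0022387, K2/[H⁺] = 10^-1.32 = 0.047863
α₁ = 1/(1 + 0.0022387 + 0.047863) = 1/1.0501 = 0.9523; α₂ = α₁·K2/[H⁺] = 0.04558
α₁ + 2α₂ = 1.0434
CA = 1.0434 × 2.25 = 2.35 mmol/L

CA = 2.35 mmol/L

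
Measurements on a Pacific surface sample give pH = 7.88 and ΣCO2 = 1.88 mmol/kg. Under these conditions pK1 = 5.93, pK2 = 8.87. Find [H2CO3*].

α₀ = 1 / (1 + K1/[H⁺] + K1K2/[H⁺]²) = 1 / (1 + 10^+1.95 + 10^+0.96)
   = 1 / (1 + 89.125 + 9.1201) = 1/99.245 = 0.01008
[CO2*] = α₀ × DIC = 0.01008 × 1.88 = 0.0189 mmol/kg = 18.9 μmol/kg

[CO2*] = 18.9 μmol/kg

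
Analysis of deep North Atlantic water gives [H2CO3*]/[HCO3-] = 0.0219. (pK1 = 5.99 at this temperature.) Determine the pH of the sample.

From K1 = [H⁺][HCO3-]/[H2CO3*]:  pH = pK1 − log₁₀([H2CO3*]/[HCO3-])
log₁₀(0.0219) = -1.660
pH = 5.99 − (-1.660) = 7.65

pH = 7.65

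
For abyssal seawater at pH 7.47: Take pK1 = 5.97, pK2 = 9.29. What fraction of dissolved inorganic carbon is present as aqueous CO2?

α₀ = 0.0302

α₀ = 1 / (1 + K1/[H⁺] + K1K2/[H⁺]²) = 1 / (1 + 10^+1.50 + 10^-0.32)
   = 1 / (1 + 31.623 + 0.47863) = 1/33.101 = 0.03021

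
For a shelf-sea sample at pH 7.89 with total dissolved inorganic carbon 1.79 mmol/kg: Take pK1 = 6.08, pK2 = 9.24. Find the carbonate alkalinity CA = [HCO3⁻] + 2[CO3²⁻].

CA = [HCO3⁻] + 2[CO3²⁻] = (α₁ + 2α₂)·DIC
At pH 7.89: [H⁺]/K1 = 10^-1.81 = 0.015488, K2/[H⁺] = 10^-1.35 = 0.044668
α₁ = 1/(1 + 0.015488 + 0.044668) = 1/1.0602 = 0.9433; α₂ = α₁·K2/[H⁺] = 0.04213
α₁ + 2α₂ = 1.0275
CA = 1.0275 × 1.79 = 1.84 mmol/kg

CA = 1.84 mmol/kg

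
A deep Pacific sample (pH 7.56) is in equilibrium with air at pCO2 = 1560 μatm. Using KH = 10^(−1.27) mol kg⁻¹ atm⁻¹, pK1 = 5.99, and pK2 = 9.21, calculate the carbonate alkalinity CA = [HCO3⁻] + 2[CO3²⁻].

[CO2*] = KH · pCO2 = 10^(−1.27) × 1560×10^-6 = 8.378×10^-5 mol/kg
α₀ = 1/(1 + K1/[H⁺] + K1K2/[H⁺]²) = 1/(1 + 10^+1.57 + 10^-0.08) = 0.02565
DIC = [CO2*]/α₀ = 8.378×10^-5 / 0.02565 = 3.266 mmol/kg
CA = (α₁ + 2α₂)·DIC = (0.9530 + 2×0.02134) × 3.266 = 3.25 mmol/kg

CA = 3.25 mmol/kg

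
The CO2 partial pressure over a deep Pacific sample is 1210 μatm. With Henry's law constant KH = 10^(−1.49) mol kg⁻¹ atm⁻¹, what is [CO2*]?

[CO2*] = 39.2 μmol/kg

KH = 10^(−1.49) = 3.236×10^-2 mol kg⁻¹ atm⁻¹
[CO2*] = KH · pCO2 = 3.236×10^-2 × 1210×10^-6 atm = 3.92×10^-5 mol/kg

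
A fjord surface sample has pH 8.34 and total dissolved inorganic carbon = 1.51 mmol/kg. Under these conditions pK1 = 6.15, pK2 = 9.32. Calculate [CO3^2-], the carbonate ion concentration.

α₂ = 1 / (1 + [H⁺]/K2 + [H⁺]²/(K1K2)) = 1 / (1 + 10^+0.98 + 10^-1.21)
   = 1 / (1 + 9.5499 + 0.061660) = 1/10.612 = 0.09424
[CO3²⁻] = α₂ × DIC = 0.09424 × 1.51 = 0.142 mmol/kg

[CO3²⁻] = 0.142 mmol/kg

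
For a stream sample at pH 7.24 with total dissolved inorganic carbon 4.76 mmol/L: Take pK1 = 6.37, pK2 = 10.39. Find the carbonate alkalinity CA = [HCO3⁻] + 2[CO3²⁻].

CA = 4.20 mmol/L

CA = [HCO3⁻] + 2[CO3²⁻] = (α₁ + 2α₂)·DIC
At pH 7.24: [H⁺]/K1 = 10^-0.87 = 0.13490, K2/[H⁺] = 10^-3.15 = 0.00070795
α₁ = 1/(1 + 0.13490 + 0.00070795) = 1/1.1356 = 0.8806; α₂ = α₁·K2/[H⁺] = 0.0006234
α₁ + 2α₂ = 0.8818
CA = 0.8818 × 4.76 = 4.20 mmol/L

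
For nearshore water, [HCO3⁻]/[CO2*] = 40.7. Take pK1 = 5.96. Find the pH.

pH = 7.57

From K1 = [H⁺][HCO3⁻]/[CO2*]:  pH = pK1 + log₁₀([HCO3⁻]/[CO2*])
log₁₀(40.7) = +1.610
pH = 5.96 + (+1.610) = 7.57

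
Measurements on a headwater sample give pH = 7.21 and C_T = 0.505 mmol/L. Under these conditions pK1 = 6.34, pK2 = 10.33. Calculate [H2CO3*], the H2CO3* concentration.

α₀ = 1 / (1 + K1/[H⁺] + K1K2/[H⁺]²) = 1 / (1 + 10^+0.87 + 10^-2.25)
   = 1 / (1 + 7.4131 + 0.0056234) = 1/8.4187 = 0.1188
[CO2*] = α₀ × DIC = 0.1188 × 0.505 = 0.0600 mmol/L

[CO2*] = 0.0600 mmol/L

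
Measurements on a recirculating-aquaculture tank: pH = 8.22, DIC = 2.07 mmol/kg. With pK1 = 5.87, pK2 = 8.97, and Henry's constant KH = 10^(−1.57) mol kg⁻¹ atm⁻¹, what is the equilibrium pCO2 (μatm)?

pCO2 = 291 μatm

α₀ = 1 / (1 + K1/[H⁺] + K1K2/[H⁺]²) = 1 / (1 + 10^+2.35 + 10^+1.60)
   = 1 / (1 + 223.87 + 39.811) = 1/264.68 = 0.003778
[CO2*] = α₀ × DIC = 0.003778 × 2.07 = 0.007821 mmol/kg = 7.821 μmol/kg
pCO2 = [CO2*]/KH = 7.821×10^-6 / 2.692×10^-2 = 291 μatm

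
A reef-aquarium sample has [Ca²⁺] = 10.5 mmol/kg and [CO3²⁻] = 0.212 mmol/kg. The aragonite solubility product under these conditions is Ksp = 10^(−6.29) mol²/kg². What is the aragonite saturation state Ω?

Ksp = 10^(−6.29) = 5.129×10^-7
Ω = [Ca²⁺][CO3²⁻]/Ksp = (10.5×10^-3)(0.212×10^-3) / 5.129×10^-7 = 4.34

Ω = 4.34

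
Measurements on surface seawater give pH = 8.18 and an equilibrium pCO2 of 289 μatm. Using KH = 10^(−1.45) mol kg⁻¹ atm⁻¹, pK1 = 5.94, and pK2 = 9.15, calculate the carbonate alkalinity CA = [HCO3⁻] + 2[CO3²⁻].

[CO2*] = KH · pCO2 = 10^(−1.45) × 289×10^-6 = 1.025×10^-5 mol/kg
α₀ = 1/(1 + K1/[H⁺] + K1K2/[H⁺]²) = 1/(1 + 10^+2.24 + 10^+1.27) = 0.005171
DIC = [CO2*]/α₀ = 1.025×10^-5 / 0.005171 = 1.983 mmol/kg
CA = (α₁ + 2α₂)·DIC = (0.8985 + 2×0.09628) × 1.983 = 2.16 mmol/kg

CA = 2.16 mmol/kg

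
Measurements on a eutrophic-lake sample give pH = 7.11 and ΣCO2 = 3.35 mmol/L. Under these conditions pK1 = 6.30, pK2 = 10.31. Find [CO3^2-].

α₂ = 1 / (1 + [H⁺]/K2 + [H⁺]²/(K1K2)) = 1 / (1 + 10^+3.20 + 10^+2.39)
   = 1 / (1 + 1584.9 + 245.47) = 1/1831.4 = 0.0005460
[CO3²⁻] = α₂ × DIC = 0.0005460 × 3.35 = 0.00183 mmol/L = 1.83 μmol/L

[CO3²⁻] = 1.83 μmol/L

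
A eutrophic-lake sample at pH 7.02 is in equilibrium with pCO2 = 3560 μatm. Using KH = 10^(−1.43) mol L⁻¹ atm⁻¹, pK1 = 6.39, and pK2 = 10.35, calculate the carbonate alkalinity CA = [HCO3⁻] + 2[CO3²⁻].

[CO2*] = KH · pCO2 = 10^(−1.43) × 3560×10^-6 = 1.323×10^-4 mol/L
α₀ = 1/(1 + K1/[H⁺] + K1K2/[H⁺]²) = 1/(1 + 10^+0.63 + 10^-2.70) = 0.1898
DIC = [CO2*]/α₀ = 1.323×10^-4 / 0.1898 = 0.6968 mmol/L
CA = (α₁ + 2α₂)·DIC = (0.8098 + 2×0.0003788) × 0.6968 = 0.565 mmol/L

CA = 0.565 mmol/L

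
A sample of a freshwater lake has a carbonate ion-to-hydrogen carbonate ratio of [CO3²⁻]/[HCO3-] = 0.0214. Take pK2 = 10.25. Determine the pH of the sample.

From K2 = [H⁺][CO3²⁻]/[HCO3-]:  pH = pK2 + log₁₀([CO3²⁻]/[HCO3-])
log₁₀(0.0214) = -1.670
pH = 10.25 + (-1.670) = 8.58

pH = 8.58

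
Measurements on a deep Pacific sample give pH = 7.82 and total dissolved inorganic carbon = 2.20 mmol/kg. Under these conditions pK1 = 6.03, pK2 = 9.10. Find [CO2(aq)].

α₀ = 1 / (1 + K1/[H⁺] + K1K2/[H⁺]²) = 1 / (1 + 10^+1.79 + 10^+0.51)
   = 1 / (1 + 61.660 + 3.2359) = 1/65.895 = 0.01518
[CO2*] = α₀ × DIC = 0.01518 × 2.20 = 0.0334 mmol/kg

[CO2*] = 0.0334 mmol/kg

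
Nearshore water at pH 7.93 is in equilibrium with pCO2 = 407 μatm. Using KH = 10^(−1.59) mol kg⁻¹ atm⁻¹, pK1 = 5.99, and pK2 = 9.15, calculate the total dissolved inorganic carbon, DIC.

[CO2*] = KH · pCO2 = 10^(−1.59) × 407×10^-6 = 1.046×10^-5 mol/kg
α₀ = 1/(1 + K1/[H⁺] + K1K2/[H⁺]²) = 1/(1 + 10^+1.94 + 10^+0.72) = 0.01071
DIC = [CO2*]/α₀ = 1.046×10^-5 / 0.01071 = 0.977 mmol/kg

DIC = 0.977 mmol/kg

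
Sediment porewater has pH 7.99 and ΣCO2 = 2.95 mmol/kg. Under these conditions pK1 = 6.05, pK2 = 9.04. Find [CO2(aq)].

α₀ = 1 / (1 + K1/[H⁺] + K1K2/[H⁺]²) = 1 / (1 + 10^+1.94 + 10^+0.89)
   = 1 / (1 + 87.096 + 7.7625) = 1/95.859 = 0.01043
[CO2*] = α₀ × DIC = 0.01043 × 2.95 = 0.0308 mmol/kg

[CO2*] = 0.0308 mmol/kg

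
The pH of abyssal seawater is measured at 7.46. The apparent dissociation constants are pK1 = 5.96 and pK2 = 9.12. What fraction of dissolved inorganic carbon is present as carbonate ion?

α₂ = 1 / (1 + [H⁺]/K2 + [H⁺]²/(K1K2)) = 1 / (1 + 10^+1.66 + 10^+0.16)
   = 1 / (1 + 45.709 + 1.4454) = 1/48.154 = 0.02077

α₂ = 0.0208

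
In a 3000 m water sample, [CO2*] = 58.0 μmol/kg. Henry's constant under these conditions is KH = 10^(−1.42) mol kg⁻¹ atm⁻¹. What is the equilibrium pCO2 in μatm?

pCO2 = 1530 μatm

KH = 10^(−1.42) = 3.802×10^-2 mol kg⁻¹ atm⁻¹
pCO2 = [CO2*]/KH = 58.0×10^-6 / 3.802×10^-2 = 1.53×10^-3 atm = 1530 μatm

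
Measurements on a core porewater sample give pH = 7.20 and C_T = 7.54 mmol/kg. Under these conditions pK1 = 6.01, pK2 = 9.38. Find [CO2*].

α₀ = 1 / (1 + K1/[H⁺] + K1K2/[H⁺]²) = 1 / (1 + 10^+1.19 + 10^-0.99)
   = 1 / (1 + 15.488 + 0.10233) = 1/16.590 = 0.06028
[CO2*] = α₀ × DIC = 0.06028 × 7.54 = 0.454 mmol/kg

[CO2*] = 0.454 mmol/kg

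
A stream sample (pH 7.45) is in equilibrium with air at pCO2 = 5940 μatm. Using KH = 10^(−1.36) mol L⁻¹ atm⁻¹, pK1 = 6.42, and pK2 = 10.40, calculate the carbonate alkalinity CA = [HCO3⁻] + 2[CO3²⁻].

CA = 2.78 mmol/L

[CO2*] = KH · pCO2 = 10^(−1.36) × 5940×10^-6 = 2.593×10^-4 mol/L
α₀ = 1/(1 + K1/[H⁺] + K1K2/[H⁺]²) = 1/(1 + 10^+1.03 + 10^-1.92) = 0.08527
DIC = [CO2*]/α₀ = 2.593×10^-4 / 0.08527 = 3.041 mmol/L
CA = (α₁ + 2α₂)·DIC = (0.9137 + 2×0.001025) × 3.041 = 2.78 mmol/L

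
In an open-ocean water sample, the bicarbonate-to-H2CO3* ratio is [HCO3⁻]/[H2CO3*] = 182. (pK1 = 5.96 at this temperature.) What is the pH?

pH = 8.22

From K1 = [H⁺][HCO3⁻]/[H2CO3*]:  pH = pK1 + log₁₀([HCO3⁻]/[H2CO3*])
log₁₀(182) = +2.260
pH = 5.96 + (+2.260) = 8.22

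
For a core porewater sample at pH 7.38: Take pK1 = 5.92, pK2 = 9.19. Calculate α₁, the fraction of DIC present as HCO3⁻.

α₁ = 0.952

α₁ = 1 / (1 + [H⁺]/K1 + K2/[H⁺]) = 1 / (1 + 10^-1.46 + 10^-1.81)
   = 1 / (1 + 0.034674 + 0.015488) = 1/1.0502 = 0.9522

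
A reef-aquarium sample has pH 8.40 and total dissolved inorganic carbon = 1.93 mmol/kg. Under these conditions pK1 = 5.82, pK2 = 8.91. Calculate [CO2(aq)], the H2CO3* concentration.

α₀ = 1 / (1 + K1/[H⁺] + K1K2/[H⁺]²) = 1 / (1 + 10^+2.58 + 10^+2.07)
   = 1 / (1 + 380.19 + 117.49) = 1/498.68 = 0.002005
[CO2*] = α₀ × DIC = 0.002005 × 1.93 = 0.00387 mmol/kg = 3.87 μmol/kg

[CO2*] = 3.87 μmol/kg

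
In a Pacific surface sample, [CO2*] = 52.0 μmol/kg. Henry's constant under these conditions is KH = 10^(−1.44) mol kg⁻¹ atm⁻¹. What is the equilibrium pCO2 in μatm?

pCO2 = 1430 μatm

KH = 10^(−1.44) = 3.631×10^-2 mol kg⁻¹ atm⁻¹
pCO2 = [CO2*]/KH = 52.0×10^-6 / 3.631×10^-2 = 1.43×10^-3 atm = 1430 μatm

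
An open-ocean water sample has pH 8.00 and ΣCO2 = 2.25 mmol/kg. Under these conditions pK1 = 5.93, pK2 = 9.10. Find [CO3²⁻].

[CO3²⁻] = 0.164 mmol/kg

α₂ = 1 / (1 + [H⁺]/K2 + [H⁺]²/(K1K2)) = 1 / (1 + 10^+1.10 + 10^-0.97)
   = 1 / (1 + 12.589 + 0.10715) = 1/13.696 = 0.07301
[CO3²⁻] = α₂ × DIC = 0.07301 × 2.25 = 0.164 mmol/kg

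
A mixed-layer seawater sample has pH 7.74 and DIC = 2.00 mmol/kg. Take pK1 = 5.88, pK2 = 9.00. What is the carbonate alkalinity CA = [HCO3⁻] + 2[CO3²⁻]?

CA = [HCO3⁻] + 2[CO3²⁻] = (α₁ + 2α₂)·DIC
At pH 7.74: [H⁺]/K1 = 10^-1.86 = 0.013804, K2/[H⁺] = 10^-1.26 = 0.054954
α₁ = 1/(1 + 0.013804 + 0.054954) = 1/1.0688 = 0.9357; α₂ = α₁·K2/[H⁺] = 0.05142
α₁ + 2α₂ = 1.0385
CA = 1.0385 × 2.00 = 2.08 mmol/kg

CA = 2.08 mmol/kg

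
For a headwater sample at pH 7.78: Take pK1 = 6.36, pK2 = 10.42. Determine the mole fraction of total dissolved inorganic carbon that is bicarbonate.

α₁ = 1 / (1 + [H⁺]/K1 + K2/[H⁺]) = 1 / (1 + 10^-1.42 + 10^-2.64)
   = 1 / (1 + 0.038019 + 0.0022909) = 1/1.0403 = 0.9613

α₁ = 0.961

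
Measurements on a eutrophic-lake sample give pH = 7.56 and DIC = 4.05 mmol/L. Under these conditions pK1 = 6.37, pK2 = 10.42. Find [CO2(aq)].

[CO2*] = 0.245 mmol/L

α₀ = 1 / (1 + K1/[H⁺] + K1K2/[H⁺]²) = 1 / (1 + 10^+1.19 + 10^-1.67)
   = 1 / (1 + 15.488 + 0.021380) = 1/16.510 = 0.06057
[CO2*] = α₀ × DIC = 0.06057 × 4.05 = 0.245 mmol/L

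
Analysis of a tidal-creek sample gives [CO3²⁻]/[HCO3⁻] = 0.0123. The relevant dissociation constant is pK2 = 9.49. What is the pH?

From K2 = [H⁺][CO3²⁻]/[HCO3⁻]:  pH = pK2 + log₁₀([CO3²⁻]/[HCO3⁻])
log₁₀(0.0123) = -1.910
pH = 9.49 + (-1.910) = 7.58

pH = 7.58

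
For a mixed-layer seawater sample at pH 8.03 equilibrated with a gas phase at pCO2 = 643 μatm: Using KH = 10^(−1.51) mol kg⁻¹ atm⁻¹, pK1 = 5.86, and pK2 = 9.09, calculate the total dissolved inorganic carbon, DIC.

DIC = 3.21 mmol/kg

[CO2*] = KH · pCO2 = 10^(−1.51) × 643×10^-6 = 1.987×10^-5 mol/kg
α₀ = 1/(1 + K1/[H⁺] + K1K2/[H⁺]²) = 1/(1 + 10^+2.17 + 10^+1.11) = 0.006181
DIC = [CO2*]/α₀ = 1.987×10^-5 / 0.006181 = 3.21 mmol/kg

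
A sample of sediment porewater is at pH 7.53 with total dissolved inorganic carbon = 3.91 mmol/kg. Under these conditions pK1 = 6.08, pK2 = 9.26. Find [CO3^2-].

[CO3²⁻] = 0.0691 mmol/kg

α₂ = 1 / (1 + [H⁺]/K2 + [H⁺]²/(K1K2)) = 1 / (1 + 10^+1.73 + 10^+0.28)
   = 1 / (1 + 53.703 + 1.9055) = 1/56.609 = 0.01767
[CO3²⁻] = α₂ × DIC = 0.01767 × 3.91 = 0.0691 mmol/kg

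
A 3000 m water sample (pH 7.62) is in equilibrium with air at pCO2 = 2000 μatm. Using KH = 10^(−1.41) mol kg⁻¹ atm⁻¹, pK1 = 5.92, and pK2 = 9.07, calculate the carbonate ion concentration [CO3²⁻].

[CO2*] = KH · pCO2 = 10^(−1.41) × 2000×10^-6 = 7.781×10^-5 mol/kg
α₀ = 1/(1 + K1/[H⁺] + K1K2/[H⁺]²) = 1/(1 + 10^+1.70 + 10^+0.25) = 0.01890
DIC = [CO2*]/α₀ = 7.781×10^-5 / 0.01890 = 4.116 mmol/kg
[CO3²⁻] = α₂·DIC; α₂ = 0.03362, so [CO3²⁻] = 0.03362 × 4.116 = 0.138 mmol/kg

[CO3²⁻] = 0.138 mmol/kg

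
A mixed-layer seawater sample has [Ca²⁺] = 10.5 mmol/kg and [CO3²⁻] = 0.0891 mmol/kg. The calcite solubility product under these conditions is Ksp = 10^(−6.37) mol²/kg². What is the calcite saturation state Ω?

Ω = 2.19

Ksp = 10^(−6.37) = 4.266×10^-7
Ω = [Ca²⁺][CO3²⁻]/Ksp = (10.5×10^-3)(0.0891×10^-3) / 4.266×10^-7 = 2.19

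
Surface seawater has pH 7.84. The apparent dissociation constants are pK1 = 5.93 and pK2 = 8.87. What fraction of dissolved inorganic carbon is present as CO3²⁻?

α₂ = 0.0844

α₂ = 1 / (1 + [H⁺]/K2 + [H⁺]²/(K1K2)) = 1 / (1 + 10^+1.03 + 10^-0.88)
   = 1 / (1 + 10.715 + 0.13183) = 1/11.847 = 0.08441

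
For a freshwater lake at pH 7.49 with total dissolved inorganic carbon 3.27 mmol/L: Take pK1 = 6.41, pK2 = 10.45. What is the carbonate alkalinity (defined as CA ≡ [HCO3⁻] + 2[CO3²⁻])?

CA = 3.02 mmol/L

CA = [HCO3⁻] + 2[CO3²⁻] = (α₁ + 2α₂)·DIC
At pH 7.49: [H⁺]/K1 = 10^-1.08 = 0.083176, K2/[H⁺] = 10^-2.96 = 0.0010965
α₁ = 1/(1 + 0.083176 + 0.0010965) = 1/1.0843 = 0.9223; α₂ = α₁·K2/[H⁺] = 0.001011
α₁ + 2α₂ = 0.9243
CA = 0.9243 × 3.27 = 3.02 mmol/L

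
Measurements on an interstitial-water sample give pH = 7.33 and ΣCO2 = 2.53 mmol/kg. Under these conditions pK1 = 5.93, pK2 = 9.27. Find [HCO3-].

[HCO3⁻] = 2.41 mmol/kg

α₁ = 1 / (1 + [H⁺]/K1 + K2/[H⁺]) = 1 / (1 + 10^-1.40 + 10^-1.94)
   = 1 / (1 + 0.039811 + 0.011482) = 1/1.0513 = 0.9512
[HCO3⁻] = α₁ × DIC = 0.9512 × 2.53 = 2.41 mmol/kg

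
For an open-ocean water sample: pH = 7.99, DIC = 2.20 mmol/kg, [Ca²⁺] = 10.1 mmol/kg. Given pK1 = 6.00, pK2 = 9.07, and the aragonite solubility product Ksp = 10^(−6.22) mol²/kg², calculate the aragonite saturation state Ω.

Ω = 2.81

α₂ = 1 / (1 + [H⁺]/K2 + [H⁺]²/(K1K2)) = 1 / (1 + 10^+1.08 + 10^-0.91)
   = 1 / (1 + 12.023 + 0.12303) = 1/13.146 = 0.07607
[CO3²⁻] = α₂ × DIC = 0.07607 × 2.20 = 0.1674 mmol/kg
Ksp = 10^(−6.22) = 6.026×10^-7
Ω = [Ca²⁺][CO3²⁻]/Ksp = (10.1×10^-3)(1.674×10^-4) / 6.026×10^-7 = 2.81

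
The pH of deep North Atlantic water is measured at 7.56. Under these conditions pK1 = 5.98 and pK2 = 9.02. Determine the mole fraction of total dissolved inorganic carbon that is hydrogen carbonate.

α₁ = 0.943

α₁ = 1 / (1 + [H⁺]/K1 + K2/[H⁺]) = 1 / (1 + 10^-1.58 + 10^-1.46)
   = 1 / (1 + 0.026303 + 0.034674) = 1/1.0610 = 0.9425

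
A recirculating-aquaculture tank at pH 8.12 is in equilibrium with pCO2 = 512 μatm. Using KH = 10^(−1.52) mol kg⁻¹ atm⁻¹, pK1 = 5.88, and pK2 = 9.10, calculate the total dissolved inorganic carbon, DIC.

[CO2*] = KH · pCO2 = 10^(−1.52) × 512×10^-6 = 1.546×10^-5 mol/kg
α₀ = 1/(1 + K1/[H⁺] + K1K2/[H⁺]²) = 1/(1 + 10^+2.24 + 10^+1.26) = 0.005182
DIC = [CO2*]/α₀ = 1.546×10^-5 / 0.005182 = 2.98 mmol/kg

DIC = 2.98 mmol/kg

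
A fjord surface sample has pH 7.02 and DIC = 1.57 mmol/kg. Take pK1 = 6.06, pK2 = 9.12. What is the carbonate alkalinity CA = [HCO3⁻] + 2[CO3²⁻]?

CA = 1.43 mmol/kg

CA = [HCO3⁻] + 2[CO3²⁻] = (α₁ + 2α₂)·DIC
At pH 7.02: [H⁺]/K1 = 10^-0.96 = 0.10965, K2/[H⁺] = 10^-2.10 = 0.0079433
α₁ = 1/(1 + 0.10965 + 0.0079433) = 1/1.1176 = 0.8948; α₂ = α₁·K2/[H⁺] = 0.007108
α₁ + 2α₂ = 0.9090
CA = 0.9090 × 1.57 = 1.43 mmol/kg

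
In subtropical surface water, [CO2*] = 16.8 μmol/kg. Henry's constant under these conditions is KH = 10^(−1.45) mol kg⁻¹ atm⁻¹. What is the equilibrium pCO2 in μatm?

KH = 10^(−1.45) = 3.548×10^-2 mol kg⁻¹ atm⁻¹
pCO2 = [CO2*]/KH = 16.8×10^-6 / 3.548×10^-2 = 4.73×10^-4 atm = 473 μatm

pCO2 = 473 μatm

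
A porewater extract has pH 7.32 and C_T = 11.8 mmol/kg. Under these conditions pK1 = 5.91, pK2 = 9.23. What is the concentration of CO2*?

α₀ = 1 / (1 + K1/[H⁺] + K1K2/[H⁺]²) = 1 / (1 + 10^+1.41 + 10^-0.50)
   = 1 / (1 + 25.704 + 0.31623) = 1/27.020 = 0.03701
[CO2*] = α₀ × DIC = 0.03701 × 11.8 = 0.437 mmol/kg

[CO2*] = 0.437 mmol/kg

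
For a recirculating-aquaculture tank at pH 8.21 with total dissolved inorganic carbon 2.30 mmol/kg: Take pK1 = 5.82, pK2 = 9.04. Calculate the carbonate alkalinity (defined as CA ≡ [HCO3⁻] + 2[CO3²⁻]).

CA = 2.59 mmol/kg

CA = [HCO3⁻] + 2[CO3²⁻] = (α₁ + 2α₂)·DIC
At pH 8.21: [H⁺]/K1 = 10^-2.39 = 0.0040738, K2/[H⁺] = 10^-0.83 = 0.14791
α₁ = 1/(1 + 0.0040738 + 0.14791) = 1/1.1520 = 0.8681; α₂ = α₁·K2/[H⁺] = 0.1284
α₁ + 2α₂ = 1.1249
CA = 1.1249 × 2.30 = 2.59 mmol/kg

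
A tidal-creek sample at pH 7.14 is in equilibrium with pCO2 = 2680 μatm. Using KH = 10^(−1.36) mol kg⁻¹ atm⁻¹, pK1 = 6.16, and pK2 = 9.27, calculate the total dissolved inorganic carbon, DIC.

DIC = 1.24 mmol/kg

[CO2*] = KH · pCO2 = 10^(−1.36) × 2680×10^-6 = 1.170×10^-4 mol/kg
α₀ = 1/(1 + K1/[H⁺] + K1K2/[H⁺]²) = 1/(1 + 10^+0.98 + 10^-1.15) = 0.09416
DIC = [CO2*]/α₀ = 1.170×10^-4 / 0.09416 = 1.24 mmol/kg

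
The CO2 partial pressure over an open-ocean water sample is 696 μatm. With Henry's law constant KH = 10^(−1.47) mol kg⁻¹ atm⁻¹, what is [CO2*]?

KH = 10^(−1.47) = 3.388×10^-2 mol kg⁻¹ atm⁻¹
[CO2*] = KH · pCO2 = 3.388×10^-2 × 696×10^-6 atm = 2.36×10^-5 mol/kg

[CO2*] = 23.6 μmol/kg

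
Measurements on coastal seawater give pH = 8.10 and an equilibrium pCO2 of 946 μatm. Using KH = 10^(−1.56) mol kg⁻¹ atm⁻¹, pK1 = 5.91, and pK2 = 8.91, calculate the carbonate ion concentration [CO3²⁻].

[CO2*] = KH · pCO2 = 10^(−1.56) × 946×10^-6 = 2.606×10^-5 mol/kg
α₀ = 1/(1 + K1/[H⁺] + K1K2/[H⁺]²) = 1/(1 + 10^+2.19 + 10^+1.38) = 0.005560
DIC = [CO2*]/α₀ = 2.606×10^-5 / 0.005560 = 4.687 mmol/kg
[CO3²⁻] = α₂·DIC; α₂ = 0.1334, so [CO3²⁻] = 0.1334 × 4.687 = 0.625 mmol/kg

[CO3²⁻] = 0.625 mmol/kg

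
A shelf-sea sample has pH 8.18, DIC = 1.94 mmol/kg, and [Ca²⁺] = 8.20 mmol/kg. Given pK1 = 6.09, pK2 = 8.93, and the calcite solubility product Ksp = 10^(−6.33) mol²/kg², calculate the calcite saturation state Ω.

Ω = 5.10

α₂ = 1 / (1 + [H⁺]/K2 + [H⁺]²/(K1K2)) = 1 / (1 + 10^+0.75 + 10^-1.34)
   = 1 / (1 + 5.6234 + 0.045709) = 1/6.6691 = 0.1499
[CO3²⁻] = α₂ × DIC = 0.1499 × 1.94 = 0.2909 mmol/kg
Ksp = 10^(−6.33) = 4.677×10^-7
Ω = [Ca²⁺][CO3²⁻]/Ksp = (8.20×10^-3)(2.909×10^-4) / 4.677×10^-7 = 5.10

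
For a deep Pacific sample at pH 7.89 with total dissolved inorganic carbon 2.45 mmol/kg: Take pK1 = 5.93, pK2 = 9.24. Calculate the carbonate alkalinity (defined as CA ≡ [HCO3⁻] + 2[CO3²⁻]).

CA = 2.53 mmol/kg

CA = [HCO3⁻] + 2[CO3²⁻] = (α₁ + 2α₂)·DIC
At pH 7.89: [H⁺]/K1 = 10^-1.96 = 0.010965, K2/[H⁺] = 10^-1.35 = 0.044668
α₁ = 1/(1 + 0.010965 + 0.044668) = 1/1.0556 = 0.9473; α₂ = α₁·K2/[H⁺] = 0.04231
α₁ + 2α₂ = 1.0319
CA = 1.0319 × 2.45 = 2.53 mmol/kg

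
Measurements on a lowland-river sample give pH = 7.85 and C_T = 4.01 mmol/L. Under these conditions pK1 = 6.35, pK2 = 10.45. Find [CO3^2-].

α₂ = 1 / (1 + [H⁺]/K2 + [H⁺]²/(K1K2)) = 1 / (1 + 10^+2.60 + 10^+1.10)
   = 1 / (1 + 398.11 + 12.589) = 1/411.70 = 0.002429
[CO3²⁻] = α₂ × DIC = 0.002429 × 4.01 = 0.00974 mmol/L = 9.74 μmol/L

[CO3²⁻] = 9.74 μmol/L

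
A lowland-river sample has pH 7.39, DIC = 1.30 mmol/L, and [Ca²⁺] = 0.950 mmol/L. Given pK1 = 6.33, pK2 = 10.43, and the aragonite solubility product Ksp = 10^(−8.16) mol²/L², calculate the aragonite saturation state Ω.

α₂ = 1 / (1 + [H⁺]/K2 + [H⁺]²/(K1K2)) = 1 / (1 + 10^+3.04 + 10^+1.98)
   = 1 / (1 + 1096.5 + 95.499) = 1/1193.0 = 0.0008382
[CO3²⁻] = α₂ × DIC = 0.0008382 × 1.30 = 0.001090 mmol/L = 1.090 μmol/L
Ksp = 10^(−8.16) = 6.918×10^-9
Ω = [Ca²⁺][CO3²⁻]/Ksp = (0.950×10^-3)(1.090×10^-6) / 6.918×10^-9 = 0.150

Ω = 0.150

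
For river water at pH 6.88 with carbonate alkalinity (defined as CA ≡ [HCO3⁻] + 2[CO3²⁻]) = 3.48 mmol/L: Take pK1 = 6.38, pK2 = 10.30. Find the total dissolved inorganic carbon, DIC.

DIC = 4.58 mmol/L

CA = [HCO3⁻] + 2[CO3²⁻] = (α₁ + 2α₂)·DIC
At pH 6.88: [H⁺]/K1 = 10^-0.50 = 0.31623, K2/[H⁺] = 10^-3.42 = 0.00038019
α₁ = 1/(1 + 0.31623 + 0.00038019) = 1/1.3166 = 0.7595; α₂ = α₁·K2/[H⁺] = 0.0002888
α₁ + 2α₂ = 0.7601
DIC = CA / (α₁ + 2α₂) = 3.48 / 0.7601 = 4.58 mmol/L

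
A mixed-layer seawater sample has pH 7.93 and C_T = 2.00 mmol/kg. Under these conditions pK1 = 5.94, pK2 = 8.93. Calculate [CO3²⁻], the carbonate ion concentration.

α₂ = 1 / (1 + [H⁺]/K2 + [H⁺]²/(K1K2)) = 1 / (1 + 10^+1.00 + 10^-0.99)
   = 1 / (1 + 10.000 + 0.10233) = 1/11.102 = 0.09007
[CO3²⁻] = α₂ × DIC = 0.09007 × 2.00 = 0.180 mmol/kg

[CO3²⁻] = 0.180 mmol/kg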